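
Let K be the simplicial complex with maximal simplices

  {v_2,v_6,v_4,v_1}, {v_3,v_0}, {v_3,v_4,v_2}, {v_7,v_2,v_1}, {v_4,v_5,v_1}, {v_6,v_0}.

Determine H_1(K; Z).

Take the total order v_0 < v_1 < v_2 < v_3 < v_4 < v_5 < v_6 < v_7 on the vertex set. Then K (dimension 3) consists of the simplices:

  0-simplices (8): [v_0], [v_1], [v_2], [v_3], [v_4], [v_5], [v_6], [v_7]
  1-simplices (14): [v_0,v_3], [v_0,v_6], [v_1,v_2], [v_1,v_4], [v_1,v_5], [v_1,v_6], [v_1,v_7], [v_2,v_3], [v_2,v_4], [v_2,v_6], [v_2,v_7], [v_3,v_4], [v_4,v_5], [v_4,v_6]
  2-simplices (7): [v_1,v_2,v_4], [v_1,v_2,v_6], [v_1,v_2,v_7], [v_1,v_4,v_5], [v_1,v_4,v_6], [v_2,v_3,v_4], [v_2,v_4,v_6]
  3-simplices (1): [v_1,v_2,v_4,v_6]

so the chain groups are C_0 ≅ Z^8, C_1 ≅ Z^14, C_2 ≅ Z^7, C_3 ≅ Z^1.

∂_1: C_1 → C_0 sends each edge [p,q] (with p < q) to q − p. For instance
  ∂[v_2,v_7] = [v_7] − [v_2].
As a 8×14 matrix over Z this has rank 7, with invariant factors (1,1,1,1,1,1,1).

The boundary map ∂_2: C_2 → C_1 acts by ∂[p,q,r] = [q,r] − [p,r] + [p,q]. For instance
  ∂[v_2,v_4,v_6] = [v_4,v_6] − [v_2,v_6] + [v_2,v_4],
  ∂[v_2,v_3,v_4] = [v_3,v_4] − [v_2,v_4] + [v_2,v_3].
The 14×7 boundary matrix has rank 6 and Smith normal form diag(1,1,1,1,1,1).

∂_3: C_3 → C_2 sends each 3-simplex σ to the alternating sum Σ_i (−1)^i (σ with its i-th vertex removed). For instance
  ∂[v_1,v_2,v_4,v_6] = [v_2,v_4,v_6] − [v_1,v_4,v_6] + [v_1,v_2,v_6] − [v_1,v_2,v_4].
This gives a 7×1 integer matrix of rank 1; reducing to Smith normal form yields diagonal entries (1).

Reading off H_k = ker ∂_k / im ∂_{k+1}:

  H_1: rank ker ∂_1 − rank ∂_2 = (14 − 7) − 6 = 1, and the invariant factors of ∂_2 are all 1, so H_1 ≅ Z.

H_1 = Z.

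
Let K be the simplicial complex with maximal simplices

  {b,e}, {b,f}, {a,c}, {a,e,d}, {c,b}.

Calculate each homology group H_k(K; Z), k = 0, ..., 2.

H_0 ≅ Z,  H_1 ≅ Z,  H_2 = 0.

Fix the vertex order a < b < c < d < e < f and write every simplex with vertices in increasing order. Then dim K = 2 and the simplices of K are:

  0-simplices (6): a, b, c, d, e, f
  1-simplices (7): ac, ad, ae, bc, be, bf, de
  2-simplices (1): ade

giving chain groups C_0 ≅ Z^6, C_1 ≅ Z^7, C_2 ≅ Z^1.

Boundary ∂_1: C_1 → C_0 is given by ∂[p,q] = [q] − [p]. For instance
  ∂bf = f − b.
The resulting 6×7 matrix has rank 5, and its Smith normal form has invariant factors (1,1,1,1,1).

∂_2: C_2 → C_1 maps a triangle to the signed sum of its edges. For instance
  ∂ade = de − ae + ad.
This gives a 7×1 integer matrix of rank 1; reducing to Smith normal form yields diagonal entries (1).

From H_k ≅ ker(∂_k) / im(∂_{k+1}) we obtain:

  H_0: rank C_0 − rank ∂_1 = 6 − 5 = 1, and the invariant factors of ∂_1 are all 1, so H_0 ≅ Z.
  H_1: rank ker ∂_1 − rank ∂_2 = (7 − 5) − 1 = 1, and the invariant factors of ∂_2 are all 1, so H_1 ≅ Z.
  H_2: rank ker ∂_2 − rank ∂_3 = (1 − 1) − 0 = 0, and there is no ∂_3, so H_2 ≅ 0.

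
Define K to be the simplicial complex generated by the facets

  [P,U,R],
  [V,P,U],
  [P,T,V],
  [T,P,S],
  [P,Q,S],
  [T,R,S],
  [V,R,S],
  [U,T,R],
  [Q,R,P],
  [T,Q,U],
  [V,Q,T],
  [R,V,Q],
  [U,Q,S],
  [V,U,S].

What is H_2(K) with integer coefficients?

H_2 ≅ Z.

Fix the vertex order P < Q < R < S < T < U < V and write every simplex with vertices in increasing order. Then dim K = 2 and the simplices of K are:

  0-simplices (7): P, Q, R, S, T, U, V
  1-simplices (21): PQ, PR, PS, PT, PU, PV, QR, QS, QT, QU, QV, RS, RT, RU, RV, ST, SU, SV, TU, TV, UV
  2-simplices (14): PQR, PQS, PRU, PST, PTV, PUV, QRV, QSU, QTU, QTV, RST, RSV, RTU, SUV

so the chain groups are C_0 ≅ Z^7, C_1 ≅ Z^21, C_2 ≅ Z^14.

Boundary ∂_1: C_1 → C_0 maps an edge to its endpoints' difference, ∂[p,q] = q − p. For instance
  ∂PV = V − P.
This gives a 7×21 integer matrix of rank 6; reducing to Smith normal form yields diagonal entries (1,1,1,1,1,1).

Boundary ∂_2: C_2 → C_1 maps a triangle to the signed sum of its edges. For instance
  ∂PUV = UV − PV + PU,
  ∂QTV = TV − QV + QT.
The 21×14 boundary matrix has rank 13 and Smith normal form diag(1,1,1,1,1,1,1,1,1,1,1,1,1).

Computing H_k = (kernel of ∂_k) / (image of ∂_{k+1}):

  H_2: rank ker ∂_2 − rank ∂_3 = (14 − 13) − 0 = 1, and there is no ∂_3, so H_2 ≅ Z.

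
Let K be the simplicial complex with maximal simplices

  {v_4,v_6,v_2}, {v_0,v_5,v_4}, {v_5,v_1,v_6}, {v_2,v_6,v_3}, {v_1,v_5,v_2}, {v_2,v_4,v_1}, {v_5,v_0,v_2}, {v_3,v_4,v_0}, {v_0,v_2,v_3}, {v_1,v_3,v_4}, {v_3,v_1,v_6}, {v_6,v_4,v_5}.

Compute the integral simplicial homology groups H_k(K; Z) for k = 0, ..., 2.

Take the total order v_0 < v_1 < v_2 < v_3 < v_4 < v_5 < v_6 on the vertex set. Then K (dimension 2) consists of the simplices:

  0-simplices (7): [v_0], [v_1], [v_2], [v_3], [v_4], [v_5], [v_6]
  1-simplices (18): (18 of them)
  2-simplices (12): (12 of them)

so the chain groups are C_0 ≅ Z^7, C_1 ≅ Z^18, C_2 ≅ Z^12.

∂_1: C_1 → C_0 is given by ∂[p,q] = [q] − [p].
This gives a 7×18 integer matrix of rank 6; reducing to Smith normal form yields diagonal entries (1,1,1,1,1,1).

∂_2: C_2 → C_1 sends each 2-simplex [p,q,r] to [q,r] − [p,r] + [p,q]. For instance
  ∂[v_1,v_5,v_6] = [v_5,v_6] − [v_1,v_6] + [v_1,v_5],
  ∂[v_1,v_3,v_6] = [v_3,v_6] − [v_1,v_6] + [v_1,v_3].
The 18×12 boundary matrix has rank 12 and Smith normal form diag(1,1,1,1,1,1,1,1,1,1,1,2).

Computing H_k = (kernel of ∂_k) / (image of ∂_{k+1}):

  H_0: rank C_0 − rank ∂_1 = 7 − 6 = 1, and the invariant factors of ∂_1 are all 1, so H_0 ≅ Z.
  H_1: rank ker ∂_1 − rank ∂_2 = (18 − 6) − 12 = 0, and ∂_2 has invariant factor 2 > 1, so H_1 ≅ Z_2.
  H_2: rank ker ∂_2 − rank ∂_3 = (12 − 12) − 0 = 0, and there is no ∂_3, so H_2 ≅ 0.

As a check, the Euler characteristic is 7 − 18 + 12 = 1, which agrees with 1 − 0 + 0 = 1.
(K is a triangulation of the real projective plane RP^2.)

H_0 = Z,  H_1 = Z_2,  H_2 = 0.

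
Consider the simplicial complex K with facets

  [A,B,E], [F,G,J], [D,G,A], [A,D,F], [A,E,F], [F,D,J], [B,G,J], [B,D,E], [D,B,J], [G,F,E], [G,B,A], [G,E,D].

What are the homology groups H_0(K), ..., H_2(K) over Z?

Order the vertices as A < B < D < E < F < G < J. Listing each simplex with vertices in this order, K has dimension 2 with simplices:

  0-simplices (7): A, B, D, E, F, G, J
  1-simplices (18): AB, AD, AE, AF, AG, BD, BE, BG, BJ, DE, DF, DG, DJ, EF, EG, FG, FJ, GJ
  2-simplices (12): ABE, ABG, ADF, ADG, AEF, BDE, BDJ, BGJ, DEG, DFJ, EFG, FGJ

Hence C_0 ≅ Z^7, C_1 ≅ Z^18, C_2 ≅ Z^12.

The boundary map ∂_1: C_1 → C_0 is given by ∂[p,q] = [q] − [p].
The resulting 7×18 matrix has rank 6, and its Smith normal form has invariant factors (1,1,1,1,1,1).

∂_2: C_2 → C_1 sends each 2-simplex [p,q,r] to [q,r] − [p,r] + [p,q]. For instance
  ∂DEG = EG − DG + DE,
  ∂EFG = FG − EG + EF.
The resulting 18×12 matrix has rank 12, and its Smith normal form has invariant factors (1,1,1,1,1,1,1,1,1,1,1,2).

From H_k ≅ ker(∂_k) / im(∂_{k+1}) we obtain:

  H_0: rank C_0 − rank ∂_1 = 7 − 6 = 1, and the invariant factors of ∂_1 are all 1, so H_0 ≅ Z.
  H_1: rank ker ∂_1 − rank ∂_2 = (18 − 6) − 12 = 0, and ∂_2 has invariant factor 2 > 1, so H_1 ≅ Z/2Z.
  H_2: rank ker ∂_2 − rank ∂_3 = (12 − 12) − 0 = 0, and there is no ∂_3, so H_2 ≅ 0.

H_0 ≅ Z,  H_1 ≅ Z/2Z,  H_2 = 0.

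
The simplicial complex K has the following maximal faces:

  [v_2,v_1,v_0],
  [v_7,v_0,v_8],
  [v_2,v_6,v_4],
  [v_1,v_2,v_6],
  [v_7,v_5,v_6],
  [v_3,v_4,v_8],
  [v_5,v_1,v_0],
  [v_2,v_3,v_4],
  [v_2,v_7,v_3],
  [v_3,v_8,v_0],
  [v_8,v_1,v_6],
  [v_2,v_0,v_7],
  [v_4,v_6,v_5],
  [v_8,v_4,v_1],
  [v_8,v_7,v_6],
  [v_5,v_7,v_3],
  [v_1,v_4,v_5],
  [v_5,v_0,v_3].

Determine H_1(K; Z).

Order the vertices as v_0 < v_1 < v_2 < v_3 < v_4 < v_5 < v_6 < v_7 < v_8. Listing each simplex with vertices in this order, K has dimension 2 with simplices:

  0-simplices (9): [v_0], [v_1], [v_2], [v_3], [v_4], [v_5], [v_6], [v_7], [v_8]
  1-simplices (27): (27 of them)
  2-simplices (18): (18 of them)

so the chain groups are C_0 ≅ Z^9, C_1 ≅ Z^27, C_2 ≅ Z^18.

The boundary map ∂_1: C_1 → C_0 maps an edge to its endpoints' difference, ∂[p,q] = q − p. For instance
  ∂[v_1,v_2] = [v_2] − [v_1].
This gives a 9×27 integer matrix of rank 8; reducing to Smith normal form yields diagonal entries (1,1,1,1,1,1,1,1).

Boundary ∂_2: C_2 → C_1 maps a triangle to the signed sum of its edges. For instance
  ∂[v_0,v_1,v_5] = [v_1,v_5] − [v_0,v_5] + [v_0,v_1],
  ∂[v_0,v_1,v_2] = [v_1,v_2] − [v_0,v_2] + [v_0,v_1].
As a 27×18 matrix over Z this has rank 18, with invariant factors (1,1,1,1,1,1,1,1,1,1,1,1,1,1,1,1,1,2).

Computing H_k = (kernel of ∂_k) / (image of ∂_{k+1}):

  H_1: rank ker ∂_1 − rank ∂_2 = (27 − 8) − 18 = 1, and ∂_2 has invariant factor 2 > 1, so H_1 ≅ Z ⊕ Z/2.

(K is a triangulation of the Klein bottle.)

H_1 = Z ⊕ Z/2.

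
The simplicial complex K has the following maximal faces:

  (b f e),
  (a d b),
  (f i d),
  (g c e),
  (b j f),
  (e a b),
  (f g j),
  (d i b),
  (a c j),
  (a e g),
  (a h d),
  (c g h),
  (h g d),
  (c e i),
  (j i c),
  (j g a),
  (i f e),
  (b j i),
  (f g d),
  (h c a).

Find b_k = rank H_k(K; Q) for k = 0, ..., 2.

b_0 = 1, b_1 = 1, b_2 = 0.

We work with the vertex ordering a < b < c < d < e < f < g < h < i < j. The simplices of K, each written with vertices in increasing order, are:

  0-simplices (10): a, b, c, d, e, f, g, h, i, j
  1-simplices (30): ab, ac, ad, ae, ag, ah, aj, bd, be, bf, bi, bj, ce, cg, ch, ci, cj, df, dg, dh, di, ef, eg, ei, fg, fi, fj, gh, gj, ij
  2-simplices (20): abd, abe, ach, acj, adh, aeg, agj, bdi, bef, bfj, bij, ceg, cei, cgh, cij, dfg, dfi, dgh, efi, fgj

so the chain groups are C_0 ≅ Z^10, C_1 ≅ Z^30, C_2 ≅ Z^20.

Boundary ∂_1: C_1 → C_0 is given by ∂[p,q] = [q] − [p].
As a 10×30 matrix over Z this has rank 9, with invariant factors (1,1,1,1,1,1,1,1,1).

The boundary map ∂_2: C_2 → C_1 sends each 2-simplex [p,q,r] to [q,r] − [p,r] + [p,q]. For instance
  ∂dfi = fi − di + df,
  ∂ach = ch − ah + ac.
This gives a 30×20 integer matrix of rank 20; reducing to Smith normal form yields diagonal entries (1,1,1,1,1,1,1,1,1,1,1,1,1,1,1,1,1,1,1,2).

Reading off H_k = ker ∂_k / im ∂_{k+1}:

  H_0: rank C_0 − rank ∂_1 = 10 − 9 = 1, and the invariant factors of ∂_1 are all 1, so H_0 = Z.
  H_1: rank ker ∂_1 − rank ∂_2 = (30 − 9) − 20 = 1, and ∂_2 has invariant factor 2 > 1, so H_1 = Z ⊕ Z/2Z.
  H_2: rank ker ∂_2 − rank ∂_3 = (20 − 20) − 0 = 0, and there is no ∂_3, so H_2 = 0.

As a check, the Euler characteristic is 10 − 30 + 20 = 0, which agrees with 1 − 1 + 0 = 0.

Hence the Betti numbers are b_0 = 1, b_1 = 1, b_2 = 0.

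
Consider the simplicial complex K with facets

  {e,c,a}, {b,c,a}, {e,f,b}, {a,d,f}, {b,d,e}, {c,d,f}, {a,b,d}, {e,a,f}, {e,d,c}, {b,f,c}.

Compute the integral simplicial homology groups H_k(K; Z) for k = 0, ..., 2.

Order the vertices as a < b < c < d < e < f. Listing each simplex with vertices in this order, K has dimension 2 with simplices:

  0-simplices (6): a, b, c, d, e, f
  1-simplices (15): ab, ac, ad, ae, af, bc, bd, be, bf, cd, ce, cf, de, df, ef
  2-simplices (10): abc, abd, ace, adf, aef, bcf, bde, bef, cde, cdf

giving chain groups C_0 ≅ Z^6, C_1 ≅ Z^15, C_2 ≅ Z^10.

Boundary ∂_1: C_1 → C_0 maps an edge to its endpoints' difference, ∂[p,q] = q − p. For instance
  ∂bc = c − b.
This gives a 6×15 integer matrix of rank 5; reducing to Smith normal form yields diagonal entries (1,1,1,1,1).

The boundary map ∂_2: C_2 → C_1 maps a triangle to the signed sum of its edges. For instance
  ∂bcf = cf − bf + bc,
  ∂bef = ef − bf + be.
The 15×10 boundary matrix has rank 10 and Smith normal form diag(1,1,1,1,1,1,1,1,1,2).

Now H_k = ker ∂_k / im ∂_{k+1}, so:

  H_0: rank C_0 − rank ∂_1 = 6 − 5 = 1, and the invariant factors of ∂_1 are all 1, so H_0 ≅ Z.
  H_1: rank ker ∂_1 − rank ∂_2 = (15 − 5) − 10 = 0, and ∂_2 has invariant factor 2 > 1, so H_1 ≅ Z/2Z.
  H_2: rank ker ∂_2 − rank ∂_3 = (10 − 10) − 0 = 0, and there is no ∂_3, so H_2 ≅ 0.

As a check, the Euler characteristic is 6 − 15 + 10 = 1, which agrees with 1 − 0 + 0 = 1.

H_0 = Z,  H_1 = Z/2Z,  H_2 = 0.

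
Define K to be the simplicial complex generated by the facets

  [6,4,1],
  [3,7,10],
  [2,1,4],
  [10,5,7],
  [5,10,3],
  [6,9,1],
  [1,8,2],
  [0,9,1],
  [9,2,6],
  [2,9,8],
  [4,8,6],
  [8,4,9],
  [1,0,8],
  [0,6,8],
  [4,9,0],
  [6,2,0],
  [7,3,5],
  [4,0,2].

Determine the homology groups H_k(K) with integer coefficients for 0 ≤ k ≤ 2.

H_0 = Z^2,  H_1 = Z^2,  H_2 = Z^2.

Fix the vertex order 0 < 1 < 2 < 3 < 4 < 5 < 6 < 7 < 8 < 9 < 10 and write every simplex with vertices in increasing order. Then dim K = 2 and the simplices of K are:

  0-simplices (11): [0], [1], [2], [3], [4], [5], [6], [7], [8], [9], [10]
  1-simplices (27): (27 of them)
  2-simplices (18): (18 of them)

giving chain groups C_0 ≅ Z^11, C_1 ≅ Z^27, C_2 ≅ Z^18.

Boundary ∂_1: C_1 → C_0 maps an edge to its endpoints' difference, ∂[p,q] = q − p. For instance
  ∂[0,4] = [4] − [0].
The resulting 11×27 matrix has rank 9, and its Smith normal form has invariant factors (1,1,1,1,1,1,1,1,1).

Boundary ∂_2: C_2 → C_1 acts by ∂[p,q,r] = [q,r] − [p,r] + [p,q]. For instance
  ∂[2,6,9] = [6,9] − [2,9] + [2,6],
  ∂[2,8,9] = [8,9] − [2,9] + [2,8].
This gives a 27×18 integer matrix of rank 16; reducing to Smith normal form yields diagonal entries (1,1,1,1,1,1,1,1,1,1,1,1,1,1,1,1).

Computing H_k = (kernel of ∂_k) / (image of ∂_{k+1}):

  H_0: rank C_0 − rank ∂_1 = 11 − 9 = 2, and the invariant factors of ∂_1 are all 1, so H_0 ≅ Z^2.
  H_1: rank ker ∂_1 − rank ∂_2 = (27 − 9) − 16 = 2, and the invariant factors of ∂_2 are all 1, so H_1 ≅ Z^2.
  H_2: rank ker ∂_2 − rank ∂_3 = (18 − 16) − 0 = 2, and there is no ∂_3, so H_2 ≅ Z^2.

(K is a triangulation of the disjoint union of the torus T^2 and the 2-sphere S^2.)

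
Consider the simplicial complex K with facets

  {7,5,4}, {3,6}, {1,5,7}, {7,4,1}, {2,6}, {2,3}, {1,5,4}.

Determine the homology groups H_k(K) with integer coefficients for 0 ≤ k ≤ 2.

K has 7 vertices, 9 edges, 4 triangles.
rank ∂_0 = 0, rank ∂_1 = 5 ⇒ b_0 = 7 − 0 − 5 = 2; all invariant factors of ∂_1 are 1 so no torsion. So H_0 = Z^2.
rank ∂_1 = 5, rank ∂_2 = 3 ⇒ b_1 = 9 − 5 − 3 = 1; all invariant factors of ∂_2 are 1 so no torsion. So H_1 = Z.
rank ∂_2 = 3, rank ∂_3 = 0 ⇒ b_2 = 4 − 3 − 0 = 1. So H_2 = Z.

H_0 = Z^2,  H_1 = Z,  H_2 = Z.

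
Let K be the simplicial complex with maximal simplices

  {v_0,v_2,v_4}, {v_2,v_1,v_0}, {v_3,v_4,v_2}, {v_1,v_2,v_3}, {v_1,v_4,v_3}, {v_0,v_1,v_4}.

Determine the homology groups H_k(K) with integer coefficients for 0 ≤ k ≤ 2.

H_0 ≅ Z,  H_1 = 0,  H_2 ≅ Z.

K has 5 vertices, 9 edges, 6 triangles.
rank ∂_0 = 0, rank ∂_1 = 4 ⇒ b_0 = 5 − 0 − 4 = 1; all invariant factors of ∂_1 are 1 so no torsion. So H_0 = Z.
rank ∂_1 = 4, rank ∂_2 = 5 ⇒ b_1 = 9 − 4 − 5 = 0; all invariant factors of ∂_2 are 1 so no torsion. So H_1 = 0.
rank ∂_2 = 5, rank ∂_3 = 0 ⇒ b_2 = 6 − 5 − 0 = 1. So H_2 = Z.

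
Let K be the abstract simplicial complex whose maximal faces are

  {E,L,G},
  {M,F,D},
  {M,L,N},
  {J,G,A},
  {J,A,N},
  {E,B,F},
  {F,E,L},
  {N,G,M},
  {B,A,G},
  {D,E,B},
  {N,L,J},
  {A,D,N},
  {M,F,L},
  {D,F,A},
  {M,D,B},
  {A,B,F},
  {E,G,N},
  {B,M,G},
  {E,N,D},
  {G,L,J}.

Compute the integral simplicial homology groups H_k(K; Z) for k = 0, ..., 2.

H_0 = Z,  H_1 = Z ⊕ Z/2Z,  H_2 = 0.

K has 10 vertices, 30 edges, 20 triangles.
rank ∂_0 = 0, rank ∂_1 = 9 ⇒ b_0 = 10 − 0 − 9 = 1; all invariant factors of ∂_1 are 1 so no torsion. So H_0 ≅ Z.
rank ∂_1 = 9, rank ∂_2 = 20 ⇒ b_1 = 30 − 9 − 20 = 1; ∂_2 has invariant factor(s) [2] giving torsion. So H_1 ≅ Z ⊕ Z/2Z.
rank ∂_2 = 20, rank ∂_3 = 0 ⇒ b_2 = 20 − 20 − 0 = 0. So H_2 ≅ 0.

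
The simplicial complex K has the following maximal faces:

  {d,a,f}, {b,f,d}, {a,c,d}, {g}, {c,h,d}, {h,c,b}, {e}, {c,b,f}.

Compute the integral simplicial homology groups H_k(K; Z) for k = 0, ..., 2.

H_0 ≅ Z^3,  H_1 ≅ Z,  H_2 = 0.

We work with the vertex ordering a < b < c < d < e < f < g < h. The simplices of K, each written with vertices in increasing order, are:

  0-simplices (8): a, b, c, d, e, f, g, h
  1-simplices (12): ac, ad, af, bc, bd, bf, bh, cd, cf, ch, df, dh
  2-simplices (6): acd, adf, bcf, bch, bdf, cdh

so the chain groups are C_0 ≅ Z^8, C_1 ≅ Z^12, C_2 ≅ Z^6.

Boundary ∂_1: C_1 → C_0 maps an edge to its endpoints' difference, ∂[p,q] = q − p. For instance
  ∂bc = c − b.
The 8×12 boundary matrix has rank 5 and Smith normal form diag(1,1,1,1,1).

∂_2: C_2 → C_1 sends each 2-simplex [p,q,r] to [q,r] − [p,r] + [p,q]. For instance
  ∂bdf = df − bf + bd,
  ∂acd = cd − ad + ac.
This gives a 12×6 integer matrix of rank 6; reducing to Smith normal form yields diagonal entries (1,1,1,1,1,1).

Reading off H_k = ker ∂_k / im ∂_{k+1}:

  H_0: rank C_0 − rank ∂_1 = 8 − 5 = 3, and the invariant factors of ∂_1 are all 1, so H_0 = Z^3.
  H_1: rank ker ∂_1 − rank ∂_2 = (12 − 5) − 6 = 1, and the invariant factors of ∂_2 are all 1, so H_1 = Z.
  H_2: rank ker ∂_2 − rank ∂_3 = (6 − 6) − 0 = 0, and there is no ∂_3, so H_2 = 0.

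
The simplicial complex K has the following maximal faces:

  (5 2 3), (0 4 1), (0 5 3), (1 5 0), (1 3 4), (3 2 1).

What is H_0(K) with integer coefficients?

We work with the vertex ordering 0 < 1 < 2 < 3 < 4 < 5. The simplices of K, each written with vertices in increasing order, are:

  0-simplices (6): [0], [1], [2], [3], [4], [5]
  1-simplices (12): [0,1], [0,3], [0,4], [0,5], [1,2], [1,3], [1,4], [1,5], [2,3], [2,5], [3,4], [3,5]
  2-simplices (6): [0,1,4], [0,1,5], [0,3,5], [1,2,3], [1,3,4], [2,3,5]

so the chain groups are C_0 ≅ Z^6, C_1 ≅ Z^12, C_2 ≅ Z^6.

Boundary ∂_1: C_1 → C_0 is given by ∂[p,q] = [q] − [p]. For instance
  ∂[3,4] = [4] − [3].
This gives a 6×12 integer matrix of rank 5; reducing to Smith normal form yields diagonal entries (1,1,1,1,1).

Boundary ∂_2: C_2 → C_1 sends each 2-simplex [p,q,r] to [q,r] − [p,r] + [p,q]. For instance
  ∂[0,3,5] = [3,5] − [0,5] + [0,3],
  ∂[2,3,5] = [3,5] − [2,5] + [2,3].
The resulting 12×6 matrix has rank 6, and its Smith normal form has invariant factors (1,1,1,1,1,1).

Reading off H_k = ker ∂_k / im ∂_{k+1}:

  H_0: rank C_0 − rank ∂_1 = 6 − 5 = 1, and the invariant factors of ∂_1 are all 1, so H_0 = Z.

H_0 = Z.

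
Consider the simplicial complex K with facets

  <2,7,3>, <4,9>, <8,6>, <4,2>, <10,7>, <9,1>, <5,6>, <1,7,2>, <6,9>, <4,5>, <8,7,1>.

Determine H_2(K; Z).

We work with the vertex ordering 1 < 2 < 3 < 4 < 5 < 6 < 7 < 8 < 9 < 10. The simplices of K, each written with vertices in increasing order, are:

  0-simplices (10): [1], [2], [3], [4], [5], [6], [7], [8], [9], [10]
  1-simplices (15): [1,2], [1,7], [1,8], [1,9], [2,3], [2,4], [2,7], [3,7], [4,5], [4,9], [5,6], [6,8], [6,9], [7,8], [7,10]
  2-simplices (3): [1,2,7], [1,7,8], [2,3,7]

so the chain groups are C_0 ≅ Z^10, C_1 ≅ Z^15, C_2 ≅ Z^3.

∂_1: C_1 → C_0 sends each edge [p,q] (with p < q) to q − p. For instance
  ∂[2,7] = [7] − [2].
This gives a 10×15 integer matrix of rank 9; reducing to Smith normal form yields diagonal entries (1,1,1,1,1,1,1,1,1).

The boundary map ∂_2: C_2 → C_1 acts by ∂[p,q,r] = [q,r] − [p,r] + [p,q]. For instance
  ∂[1,7,8] = [7,8] − [1,8] + [1,7],
  ∂[1,2,7] = [2,7] − [1,7] + [1,2].
The 15×3 boundary matrix has rank 3 and Smith normal form diag(1,1,1).

Computing H_k = (kernel of ∂_k) / (image of ∂_{k+1}):

  H_2: rank ker ∂_2 − rank ∂_3 = (3 − 3) − 0 = 0, and there is no ∂_3, so H_2 = 0.

H_2 ≅ 0.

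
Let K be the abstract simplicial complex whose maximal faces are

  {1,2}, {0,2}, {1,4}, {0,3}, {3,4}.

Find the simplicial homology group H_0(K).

Take the total order 0 < 1 < 2 < 3 < 4 on the vertex set. Then K (dimension 1) consists of the simplices:

  0-simplices (5): [0], [1], [2], [3], [4]
  1-simplices (5): [0,2], [0,3], [1,2], [1,4], [3,4]

Hence C_0 ≅ Z^5, C_1 ≅ Z^5.

∂_1: C_1 → C_0 sends each edge [p,q] (with p < q) to q − p. For instance
  ∂[0,3] = [3] − [0].
As a 5×5 matrix over Z this has rank 4, with invariant factors (1,1,1,1).

Now H_k = ker ∂_k / im ∂_{k+1}, so:

  H_0: rank C_0 − rank ∂_1 = 5 − 4 = 1, and the invariant factors of ∂_1 are all 1, so H_0 = Z.

H_0 = Z.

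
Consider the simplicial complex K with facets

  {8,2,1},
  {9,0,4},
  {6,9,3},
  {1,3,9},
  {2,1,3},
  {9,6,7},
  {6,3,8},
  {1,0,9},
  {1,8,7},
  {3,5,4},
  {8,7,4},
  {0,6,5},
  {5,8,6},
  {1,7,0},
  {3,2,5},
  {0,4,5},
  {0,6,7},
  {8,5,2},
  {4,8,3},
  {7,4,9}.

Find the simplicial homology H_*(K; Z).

Order the vertices as 0 < 1 < 2 < 3 < 4 < 5 < 6 < 7 < 8 < 9. Listing each simplex with vertices in this order, K has dimension 2 with simplices:

  0-simplices (10): [0], [1], [2], [3], [4], [5], [6], [7], [8], [9]
  1-simplices (30): (30 of them)
  2-simplices (20): (20 of them)

so the chain groups are C_0 ≅ Z^10, C_1 ≅ Z^30, C_2 ≅ Z^20.

The boundary map ∂_1: C_1 → C_0 maps an edge to its endpoints' difference, ∂[p,q] = q − p. For instance
  ∂[7,9] = [9] − [7].
This gives a 10×30 integer matrix of rank 9; reducing to Smith normal form yields diagonal entries (1,1,1,1,1,1,1,1,1).

∂_2: C_2 → C_1 acts by ∂[p,q,r] = [q,r] − [p,r] + [p,q]. For instance
  ∂[0,4,9] = [4,9] − [0,9] + [0,4],
  ∂[3,4,8] = [4,8] − [3,8] + [3,4].
The resulting 30×20 matrix has rank 20, and its Smith normal form has invariant factors (1,1,1,1,1,1,1,1,1,1,1,1,1,1,1,1,1,1,1,2).

Computing H_k = (kernel of ∂_k) / (image of ∂_{k+1}):

  H_0: rank C_0 − rank ∂_1 = 10 − 9 = 1, and the invariant factors of ∂_1 are all 1, so H_0 = Z.
  H_1: rank ker ∂_1 − rank ∂_2 = (30 − 9) − 20 = 1, and ∂_2 has invariant factor 2 > 1, so H_1 = Z ⊕ Z/2.
  H_2: rank ker ∂_2 − rank ∂_3 = (20 − 20) − 0 = 0, and there is no ∂_3, so H_2 = 0.

As a check, the Euler characteristic is 10 − 30 + 20 = 0, which agrees with 1 − 1 + 0 = 0.
(K is a triangulation of the Klein bottle.)

H_0 ≅ Z,  H_1 ≅ Z ⊕ Z/2,  H_2 = 0.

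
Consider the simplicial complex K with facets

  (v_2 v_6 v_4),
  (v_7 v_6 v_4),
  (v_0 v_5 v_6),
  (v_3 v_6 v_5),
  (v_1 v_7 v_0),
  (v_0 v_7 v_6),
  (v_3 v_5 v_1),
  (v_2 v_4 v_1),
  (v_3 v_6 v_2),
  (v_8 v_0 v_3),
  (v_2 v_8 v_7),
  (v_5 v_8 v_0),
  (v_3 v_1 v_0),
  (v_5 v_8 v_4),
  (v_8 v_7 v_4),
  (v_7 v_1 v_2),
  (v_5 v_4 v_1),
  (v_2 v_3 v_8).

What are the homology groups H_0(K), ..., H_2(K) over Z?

Take the total order v_0 < v_1 < v_2 < v_3 < v_4 < v_5 < v_6 < v_7 < v_8 on the vertex set. Then K (dimension 2) consists of the simplices:

  0-simplices (9): [v_0], [v_1], [v_2], [v_3], [v_4], [v_5], [v_6], [v_7], [v_8]
  1-simplices (27): (27 of them)
  2-simplices (18): (18 of them)

so the chain groups are C_0 ≅ Z^9, C_1 ≅ Z^27, C_2 ≅ Z^18.

∂_1: C_1 → C_0 maps an edge to its endpoints' difference, ∂[p,q] = q − p. For instance
  ∂[v_2,v_8] = [v_8] − [v_2].
As a 9×27 matrix over Z this has rank 8, with invariant factors (1,1,1,1,1,1,1,1).

The boundary map ∂_2: C_2 → C_1 acts by ∂[p,q,r] = [q,r] − [p,r] + [p,q]. For instance
  ∂[v_0,v_5,v_6] = [v_5,v_6] − [v_0,v_6] + [v_0,v_5],
  ∂[v_2,v_3,v_8] = [v_3,v_8] − [v_2,v_8] + [v_2,v_3].
This gives a 27×18 integer matrix of rank 18; reducing to Smith normal form yields diagonal entries (1,1,1,1,1,1,1,1,1,1,1,1,1,1,1,1,1,2).

Now H_k = ker ∂_k / im ∂_{k+1}, so:

  H_0: rank C_0 − rank ∂_1 = 9 − 8 = 1, and the invariant factors of ∂_1 are all 1, so H_0 = Z.
  H_1: rank ker ∂_1 − rank ∂_2 = (27 − 8) − 18 = 1, and ∂_2 has invariant factor 2 > 1, so H_1 = Z ⊕ Z/2Z.
  H_2: rank ker ∂_2 − rank ∂_3 = (18 − 18) − 0 = 0, and there is no ∂_3, so H_2 = 0.

H_0 = Z,  H_1 = Z ⊕ Z/2Z,  H_2 = 0.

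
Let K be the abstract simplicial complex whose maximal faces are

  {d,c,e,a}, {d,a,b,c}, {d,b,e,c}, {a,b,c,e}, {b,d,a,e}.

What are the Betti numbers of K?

b_0 = 1, b_1 = 0, b_2 = 0, b_3 = 1.

Take the total order a < b < c < d < e on the vertex set. Then K (dimension 3) consists of the simplices:

  0-simplices (5): a, b, c, d, e
  1-simplices (10): ab, ac, ad, ae, bc, bd, be, cd, ce, de
  2-simplices (10): abc, abd, abe, acd, ace, ade, bcd, bce, bde, cde
  3-simplices (5): abcd, abce, abde, acde, bcde

giving chain groups C_0 ≅ Z^5, C_1 ≅ Z^10, C_2 ≅ Z^10, C_3 ≅ Z^5.

∂_1: C_1 → C_0 maps an edge to its endpoints' difference, ∂[p,q] = q − p. For instance
  ∂ae = e − a.
As a 5×10 matrix over Z this has rank 4, with invariant factors (1,1,1,1).

∂_2: C_2 → C_1 maps a triangle to the signed sum of its edges. For instance
  ∂ace = ce − ae + ac,
  ∂acd = cd − ad + ac.
As a 10×10 matrix over Z this has rank 6, with invariant factors (1,1,1,1,1,1).

The boundary map ∂_3: C_3 → C_2 sends each 3-simplex σ to the alternating sum Σ_i (−1)^i (σ with its i-th vertex removed). For instance
  ∂abde = bde − ade + abe − abd,
  ∂abcd = bcd − acd + abd − abc.
The resulting 10×5 matrix has rank 4, and its Smith normal form has invariant factors (1,1,1,1).

From H_k ≅ ker(∂_k) / im(∂_{k+1}) we obtain:

  H_0: rank C_0 − rank ∂_1 = 5 − 4 = 1, and the invariant factors of ∂_1 are all 1, so H_0 = Z.
  H_1: rank ker ∂_1 − rank ∂_2 = (10 − 4) − 6 = 0, and the invariant factors of ∂_2 are all 1, so H_1 = 0.
  H_2: rank ker ∂_2 − rank ∂_3 = (10 − 6) − 4 = 0, and the invariant factors of ∂_3 are all 1, so H_2 = 0.
  H_3: rank ker ∂_3 − rank ∂_4 = (5 − 4) − 0 = 1, and there is no ∂_4, so H_3 = Z.

Hence the Betti numbers are b_0 = 1, b_1 = 0, b_2 = 0, b_3 = 1.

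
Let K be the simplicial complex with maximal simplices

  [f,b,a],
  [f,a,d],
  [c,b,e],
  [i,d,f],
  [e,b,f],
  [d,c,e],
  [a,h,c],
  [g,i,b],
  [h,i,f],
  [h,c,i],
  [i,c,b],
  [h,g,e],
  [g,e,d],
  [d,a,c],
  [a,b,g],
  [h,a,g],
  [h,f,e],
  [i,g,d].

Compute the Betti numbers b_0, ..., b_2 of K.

b_0 = 1, b_1 = 2, b_2 = 1.

Order the vertices as a < b < c < d < e < f < g < h < i. Listing each simplex with vertices in this order, K has dimension 2 with simplices:

  0-simplices (9): a, b, c, d, e, f, g, h, i
  1-simplices (27): ab, ac, ad, af, ag, ah, bc, be, bf, bg, bi, cd, ce, ch, ci, de, df, dg, di, ef, eg, eh, fh, fi, gh, gi, hi
  2-simplices (18): abf, abg, acd, ach, adf, agh, bce, bci, bef, bgi, cde, chi, deg, dfi, dgi, efh, egh, fhi

giving chain groups C_0 ≅ Z^9, C_1 ≅ Z^27, C_2 ≅ Z^18.

Boundary ∂_1: C_1 → C_0 is given by ∂[p,q] = [q] − [p]. For instance
  ∂fh = h − f.
The resulting 9×27 matrix has rank 8, and its Smith normal form has invariant factors (1,1,1,1,1,1,1,1).

The boundary map ∂_2: C_2 → C_1 acts by ∂[p,q,r] = [q,r] − [p,r] + [p,q]. For instance
  ∂bci = ci − bi + bc,
  ∂bef = ef − bf + be.
As a 27×18 matrix over Z this has rank 17, with invariant factors (1,1,1,1,1,1,1,1,1,1,1,1,1,1,1,1,1).

Reading off H_k = ker ∂_k / im ∂_{k+1}:

  H_0: rank C_0 − rank ∂_1 = 9 − 8 = 1, and the invariant factors of ∂_1 are all 1, so H_0 = Z.
  H_1: rank ker ∂_1 − rank ∂_2 = (27 − 8) − 17 = 2, and the invariant factors of ∂_2 are all 1, so H_1 = Z^2.
  H_2: rank ker ∂_2 − rank ∂_3 = (18 − 17) − 0 = 1, and there is no ∂_3, so H_2 = Z.

Hence the Betti numbers are b_0 = 1, b_1 = 2, b_2 = 1.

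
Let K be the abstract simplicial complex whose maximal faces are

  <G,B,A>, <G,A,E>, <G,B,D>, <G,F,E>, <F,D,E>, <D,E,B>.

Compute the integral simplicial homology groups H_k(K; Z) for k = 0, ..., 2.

Order the vertices as A < B < D < E < F < G. Listing each simplex with vertices in this order, K has dimension 2 with simplices:

  0-simplices (6): A, B, D, E, F, G
  1-simplices (12): AB, AE, AG, BD, BE, BG, DE, DF, DG, EF, EG, FG
  2-simplices (6): ABG, AEG, BDE, BDG, DEF, EFG

Hence C_0 ≅ Z^6, C_1 ≅ Z^12, C_2 ≅ Z^6.

∂_1: C_1 → C_0 is given by ∂[p,q] = [q] − [p].
This gives a 6×12 integer matrix of rank 5; reducing to Smith normal form yields diagonal entries (1,1,1,1,1).

∂_2: C_2 → C_1 sends each 2-simplex [p,q,r] to [q,r] − [p,r] + [p,q]. For instance
  ∂BDG = DG − BG + BD,
  ∂DEF = EF − DF + DE.
As a 12×6 matrix over Z this has rank 6, with invariant factors (1,1,1,1,1,1).

Now H_k = ker ∂_k / im ∂_{k+1}, so:

  H_0: rank C_0 − rank ∂_1 = 6 − 5 = 1, and the invariant factors of ∂_1 are all 1, so H_0 ≅ Z.
  H_1: rank ker ∂_1 − rank ∂_2 = (12 − 5) − 6 = 1, and the invariant factors of ∂_2 are all 1, so H_1 ≅ Z.
  H_2: rank ker ∂_2 − rank ∂_3 = (6 − 6) − 0 = 0, and there is no ∂_3, so H_2 ≅ 0.

(K is a triangulation of the cylinder S^1 x I.)

H_0 ≅ Z,  H_1 ≅ Z,  H_2 = 0.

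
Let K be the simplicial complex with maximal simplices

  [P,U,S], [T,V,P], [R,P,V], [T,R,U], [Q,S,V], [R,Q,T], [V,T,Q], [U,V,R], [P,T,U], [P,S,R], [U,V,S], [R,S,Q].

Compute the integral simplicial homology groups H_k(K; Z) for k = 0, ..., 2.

H_0 = Z,  H_1 = Z/2,  H_2 = 0.

Fix the vertex order P < Q < R < S < T < U < V and write every simplex with vertices in increasing order. Then dim K = 2 and the simplices of K are:

  0-simplices (7): P, Q, R, S, T, U, V
  1-simplices (18): PR, PS, PT, PU, PV, QR, QS, QT, QV, RS, RT, RU, RV, SU, SV, TU, TV, UV
  2-simplices (12): PRS, PRV, PSU, PTU, PTV, QRS, QRT, QSV, QTV, RTU, RUV, SUV

giving chain groups C_0 ≅ Z^7, C_1 ≅ Z^18, C_2 ≅ Z^12.

Boundary ∂_1: C_1 → C_0 is given by ∂[p,q] = [q] − [p]. For instance
  ∂PS = S − P.
The 7×18 boundary matrix has rank 6 and Smith normal form diag(1,1,1,1,1,1).

∂_2: C_2 → C_1 acts by ∂[p,q,r] = [q,r] − [p,r] + [p,q]. For instance
  ∂QTV = TV − QV + QT,
  ∂QRT = RT − QT + QR.
This gives a 18×12 integer matrix of rank 12; reducing to Smith normal form yields diagonal entries (1,1,1,1,1,1,1,1,1,1,1,2).

From H_k ≅ ker(∂_k) / im(∂_{k+1}) we obtain:

  H_0: rank C_0 − rank ∂_1 = 7 − 6 = 1, and the invariant factors of ∂_1 are all 1, so H_0 ≅ Z.
  H_1: rank ker ∂_1 − rank ∂_2 = (18 − 6) − 12 = 0, and ∂_2 has invariant factor 2 > 1, so H_1 ≅ Z/2.
  H_2: rank ker ∂_2 − rank ∂_3 = (12 − 12) − 0 = 0, and there is no ∂_3, so H_2 ≅ 0.

As a check, the Euler characteristic is 7 − 18 + 12 = 1, which agrees with 1 − 0 + 0 = 1.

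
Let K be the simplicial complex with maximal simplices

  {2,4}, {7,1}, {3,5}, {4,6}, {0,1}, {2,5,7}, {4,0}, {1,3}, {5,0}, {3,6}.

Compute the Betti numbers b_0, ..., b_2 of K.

We work with the vertex ordering 0 < 1 < 2 < 3 < 4 < 5 < 6 < 7. The simplices of K, each written with vertices in increasing order, are:

  0-simplices (8): [0], [1], [2], [3], [4], [5], [6], [7]
  1-simplices (12): [0,1], [0,4], [0,5], [1,3], [1,7], [2,4], [2,5], [2,7], [3,5], [3,6], [4,6], [5,7]
  2-simplices (1): [2,5,7]

so the chain groups are C_0 ≅ Z^8, C_1 ≅ Z^12, C_2 ≅ Z^1.

∂_1: C_1 → C_0 is given by ∂[p,q] = [q] − [p]. For instance
  ∂[0,5] = [5] − [0].
As a 8×12 matrix over Z this has rank 7, with invariant factors (1,1,1,1,1,1,1).

∂_2: C_2 → C_1 maps a triangle to the signed sum of its edges. For instance
  ∂[2,5,7] = [5,7] − [2,7] + [2,5].
The resulting 12×1 matrix has rank 1, and its Smith normal form has invariant factors (1).

Computing H_k = (kernel of ∂_k) / (image of ∂_{k+1}):

  H_0: rank C_0 − rank ∂_1 = 8 − 7 = 1, and the invariant factors of ∂_1 are all 1, so H_0 ≅ Z.
  H_1: rank ker ∂_1 − rank ∂_2 = (12 − 7) − 1 = 4, and the invariant factors of ∂_2 are all 1, so H_1 ≅ Z^4.
  H_2: rank ker ∂_2 − rank ∂_3 = (1 − 1) − 0 = 0, and there is no ∂_3, so H_2 ≅ 0.

Hence the Betti numbers are b_0 = 1, b_1 = 4, b_2 = 0.

b_0 = 1, b_1 = 4, b_2 = 0.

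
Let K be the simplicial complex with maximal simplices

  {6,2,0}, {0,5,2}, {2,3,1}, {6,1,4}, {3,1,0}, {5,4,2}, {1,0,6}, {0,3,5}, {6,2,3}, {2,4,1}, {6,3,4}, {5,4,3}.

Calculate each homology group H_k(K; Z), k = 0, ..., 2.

Order the vertices as 0 < 1 < 2 < 3 < 4 < 5 < 6. Listing each simplex with vertices in this order, K has dimension 2 with simplices:

  0-simplices (7): [0], [1], [2], [3], [4], [5], [6]
  1-simplices (18): [0,1], [0,2], [0,3], [0,5], [0,6], [1,2], [1,3], [1,4], [1,6], [2,3], [2,4], [2,5], [2,6], [3,4], [3,5], [3,6], [4,5], [4,6]
  2-simplices (12): [0,1,3], [0,1,6], [0,2,5], [0,2,6], [0,3,5], [1,2,3], [1,2,4], [1,4,6], [2,3,6], [2,4,5], [3,4,5], [3,4,6]

so the chain groups are C_0 ≅ Z^7, C_1 ≅ Z^18, C_2 ≅ Z^12.

The boundary map ∂_1: C_1 → C_0 is given by ∂[p,q] = [q] − [p]. For instance
  ∂[1,6] = [6] − [1].
The 7×18 boundary matrix has rank 6 and Smith normal form diag(1,1,1,1,1,1).

∂_2: C_2 → C_1 acts by ∂[p,q,r] = [q,r] − [p,r] + [p,q]. For instance
  ∂[0,1,6] = [1,6] − [0,6] + [0,1],
  ∂[0,2,5] = [2,5] − [0,5] + [0,2].
The 18×12 boundary matrix has rank 12 and Smith normal form diag(1,1,1,1,1,1,1,1,1,1,1,2).

Reading off H_k = ker ∂_k / im ∂_{k+1}:

  H_0: rank C_0 − rank ∂_1 = 7 − 6 = 1, and the invariant factors of ∂_1 are all 1, so H_0 = Z.
  H_1: rank ker ∂_1 − rank ∂_2 = (18 − 6) − 12 = 0, and ∂_2 has invariant factor 2 > 1, so H_1 = Z/2.
  H_2: rank ker ∂_2 − rank ∂_3 = (12 − 12) − 0 = 0, and there is no ∂_3, so H_2 = 0.

(K is a triangulation of the real projective plane RP^2.)

H_0 ≅ Z,  H_1 ≅ Z/2,  H_2 = 0.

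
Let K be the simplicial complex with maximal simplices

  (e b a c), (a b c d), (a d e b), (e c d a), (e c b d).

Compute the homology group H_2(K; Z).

Fix the vertex order a < b < c < d < e and write every simplex with vertices in increasing order. Then dim K = 3 and the simplices of K are:

  0-simplices (5): a, b, c, d, e
  1-simplices (10): ab, ac, ad, ae, bc, bd, be, cd, ce, de
  2-simplices (10): abc, abd, abe, acd, ace, ade, bcd, bce, bde, cde
  3-simplices (5): abcd, abce, abde, acde, bcde

Hence C_0 ≅ Z^5, C_1 ≅ Z^10, C_2 ≅ Z^10, C_3 ≅ Z^5.

Boundary ∂_1: C_1 → C_0 is given by ∂[p,q] = [q] − [p]. For instance
  ∂ad = d − a.
The 5×10 boundary matrix has rank 4 and Smith normal form diag(1,1,1,1).

The boundary map ∂_2: C_2 → C_1 sends each 2-simplex [p,q,r] to [q,r] − [p,r] + [p,q]. For instance
  ∂bcd = cd − bd + bc,
  ∂abc = bc − ac + ab.
This gives a 10×10 integer matrix of rank 6; reducing to Smith normal form yields diagonal entries (1,1,1,1,1,1).

∂_3: C_3 → C_2 sends each 3-simplex σ to the alternating sum Σ_i (−1)^i (σ with its i-th vertex removed). For instance
  ∂bcde = cde − bde + bce − bcd,
  ∂abce = bce − ace + abe − abc.
As a 10×5 matrix over Z this has rank 4, with invariant factors (1,1,1,1).

Now H_k = ker ∂_k / im ∂_{k+1}, so:

  H_2: rank ker ∂_2 − rank ∂_3 = (10 − 6) − 4 = 0, and the invariant factors of ∂_3 are all 1, so H_2 ≅ 0.

(K is a triangulation of the 3-sphere S^3.)

H_2 ≅ 0.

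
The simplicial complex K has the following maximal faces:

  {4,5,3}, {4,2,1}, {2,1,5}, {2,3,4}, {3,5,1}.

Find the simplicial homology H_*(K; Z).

H_0 ≅ Z,  H_1 ≅ Z,  H_2 = 0.

K has 5 vertices, 10 edges, 5 triangles.
rank ∂_0 = 0, rank ∂_1 = 4 ⇒ b_0 = 5 − 0 − 4 = 1; all invariant factors of ∂_1 are 1 so no torsion. So H_0 ≅ Z.
rank ∂_1 = 4, rank ∂_2 = 5 ⇒ b_1 = 10 − 4 − 5 = 1; all invariant factors of ∂_2 are 1 so no torsion. So H_1 ≅ Z.
rank ∂_2 = 5, rank ∂_3 = 0 ⇒ b_2 = 5 − 5 − 0 = 0. So H_2 ≅ 0.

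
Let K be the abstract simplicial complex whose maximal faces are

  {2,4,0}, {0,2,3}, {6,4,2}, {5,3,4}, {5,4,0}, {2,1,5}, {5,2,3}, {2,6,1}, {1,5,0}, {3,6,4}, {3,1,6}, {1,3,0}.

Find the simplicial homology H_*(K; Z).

H_0 ≅ Z,  H_1 ≅ Z/2,  H_2 = 0.

Fix the vertex order 0 < 1 < 2 < 3 < 4 < 5 < 6 and write every simplex with vertices in increasing order. Then dim K = 2 and the simplices of K are:

  0-simplices (7): [0], [1], [2], [3], [4], [5], [6]
  1-simplices (18): [0,1], [0,2], [0,3], [0,4], [0,5], [1,2], [1,3], [1,5], [1,6], [2,3], [2,4], [2,5], [2,6], [3,4], [3,5], [3,6], [4,5], [4,6]
  2-simplices (12): [0,1,3], [0,1,5], [0,2,3], [0,2,4], [0,4,5], [1,2,5], [1,2,6], [1,3,6], [2,3,5], [2,4,6], [3,4,5], [3,4,6]

so the chain groups are C_0 ≅ Z^7, C_1 ≅ Z^18, C_2 ≅ Z^12.

∂_1: C_1 → C_0 maps an edge to its endpoints' difference, ∂[p,q] = q − p. For instance
  ∂[1,2] = [2] − [1].
As a 7×18 matrix over Z this has rank 6, with invariant factors (1,1,1,1,1,1).

∂_2: C_2 → C_1 maps a triangle to the signed sum of its edges. For instance
  ∂[0,2,3] = [2,3] − [0,3] + [0,2],
  ∂[2,4,6] = [4,6] − [2,6] + [2,4].
As a 18×12 matrix over Z this has rank 12, with invariant factors (1,1,1,1,1,1,1,1,1,1,1,2).

From H_k ≅ ker(∂_k) / im(∂_{k+1}) we obtain:

  H_0: rank C_0 − rank ∂_1 = 7 − 6 = 1, and the invariant factors of ∂_1 are all 1, so H_0 = Z.
  H_1: rank ker ∂_1 − rank ∂_2 = (18 − 6) − 12 = 0, and ∂_2 has invariant factor 2 > 1, so H_1 = Z/2.
  H_2: rank ker ∂_2 − rank ∂_3 = (12 − 12) − 0 = 0, and there is no ∂_3, so H_2 = 0.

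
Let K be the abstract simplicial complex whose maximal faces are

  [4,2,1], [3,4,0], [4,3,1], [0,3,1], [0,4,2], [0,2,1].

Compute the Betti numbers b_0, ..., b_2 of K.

K has 5 vertices, 9 edges, 6 triangles.
rank ∂_0 = 0, rank ∂_1 = 4 ⇒ b_0 = 5 − 0 − 4 = 1; all invariant factors of ∂_1 are 1 so no torsion. So H_0 ≅ Z.
rank ∂_1 = 4, rank ∂_2 = 5 ⇒ b_1 = 9 − 4 − 5 = 0; all invariant factors of ∂_2 are 1 so no torsion. So H_1 ≅ 0.
rank ∂_2 = 5, rank ∂_3 = 0 ⇒ b_2 = 6 − 5 − 0 = 1. So H_2 ≅ Z.

b_0 = 1, b_1 = 0, b_2 = 1.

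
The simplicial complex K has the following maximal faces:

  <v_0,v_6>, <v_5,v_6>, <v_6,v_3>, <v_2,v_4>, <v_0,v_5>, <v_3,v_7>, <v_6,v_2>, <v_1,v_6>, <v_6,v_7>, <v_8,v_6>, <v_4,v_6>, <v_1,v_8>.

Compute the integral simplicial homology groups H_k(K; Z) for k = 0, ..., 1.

K has 9 vertices, 12 edges.
rank ∂_0 = 0, rank ∂_1 = 8 ⇒ b_0 = 9 − 0 − 8 = 1; all invariant factors of ∂_1 are 1 so no torsion. So H_0 = Z.
rank ∂_1 = 8, rank ∂_2 = 0 ⇒ b_1 = 12 − 8 − 0 = 4. So H_1 = Z^4.

H_0 ≅ Z,  H_1 ≅ Z^4.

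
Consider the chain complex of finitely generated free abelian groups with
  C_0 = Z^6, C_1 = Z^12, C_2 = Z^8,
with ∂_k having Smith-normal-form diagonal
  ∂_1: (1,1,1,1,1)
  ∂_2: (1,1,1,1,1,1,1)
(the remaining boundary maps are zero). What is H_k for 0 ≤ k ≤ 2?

H_0: b_0 = 6 − 0 − 5 = 1; torsion from ∂_1 factors > 1: none. So H_0 ≅ Z.
H_1: b_1 = 12 − 5 − 7 = 0; torsion from ∂_2 factors > 1: none. So H_1 ≅ 0.
H_2: b_2 = 8 − 7 − 0 = 1; torsion from ∂_3 factors > 1: none. So H_2 ≅ Z.

H_0 ≅ Z,  H_1 = 0,  H_2 ≅ Z.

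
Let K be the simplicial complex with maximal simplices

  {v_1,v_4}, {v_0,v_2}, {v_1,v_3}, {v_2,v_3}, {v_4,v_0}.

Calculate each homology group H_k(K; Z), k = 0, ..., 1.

H_0 = Z,  H_1 = Z.

We work with the vertex ordering v_0 < v_1 < v_2 < v_3 < v_4. The simplices of K, each written with vertices in increasing order, are:

  0-simplices (5): [v_0], [v_1], [v_2], [v_3], [v_4]
  1-simplices (5): [v_0,v_2], [v_0,v_4], [v_1,v_3], [v_1,v_4], [v_2,v_3]

giving chain groups C_0 ≅ Z^5, C_1 ≅ Z^5.

The boundary map ∂_1: C_1 → C_0 sends each edge [p,q] (with p < q) to q − p.
The resulting 5×5 matrix has rank 4, and its Smith normal form has invariant factors (1,1,1,1).

Now H_k = ker ∂_k / im ∂_{k+1}, so:

  H_0: rank C_0 − rank ∂_1 = 5 − 4 = 1, and the invariant factors of ∂_1 are all 1, so H_0 = Z.
  H_1: rank ker ∂_1 − rank ∂_2 = (5 − 4) − 0 = 1, and there is no ∂_2, so H_1 = Z.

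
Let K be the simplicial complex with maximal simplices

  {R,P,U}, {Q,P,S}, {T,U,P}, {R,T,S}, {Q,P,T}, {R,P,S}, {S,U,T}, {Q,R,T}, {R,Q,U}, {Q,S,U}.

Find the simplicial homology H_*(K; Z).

H_0 = Z,  H_1 = Z/2,  H_2 = 0.

Fix the vertex order P < Q < R < S < T < U and write every simplex with vertices in increasing order. Then dim K = 2 and the simplices of K are:

  0-simplices (6): P, Q, R, S, T, U
  1-simplices (15): PQ, PR, PS, PT, PU, QR, QS, QT, QU, RS, RT, RU, ST, SU, TU
  2-simplices (10): PQS, PQT, PRS, PRU, PTU, QRT, QRU, QSU, RST, STU

Hence C_0 ≅ Z^6, C_1 ≅ Z^15, C_2 ≅ Z^10.

The boundary map ∂_1: C_1 → C_0 sends each edge [p,q] (with p < q) to q − p. For instance
  ∂QT = T − Q.
The 6×15 boundary matrix has rank 5 and Smith normal form diag(1,1,1,1,1).

Boundary ∂_2: C_2 → C_1 sends each 2-simplex [p,q,r] to [q,r] − [p,r] + [p,q]. For instance
  ∂PRU = RU − PU + PR,
  ∂RST = ST − RT + RS.
As a 15×10 matrix over Z this has rank 10, with invariant factors (1,1,1,1,1,1,1,1,1,2).

Computing H_k = (kernel of ∂_k) / (image of ∂_{k+1}):

  H_0: rank C_0 − rank ∂_1 = 6 − 5 = 1, and the invariant factors of ∂_1 are all 1, so H_0 = Z.
  H_1: rank ker ∂_1 − rank ∂_2 = (15 − 5) − 10 = 0, and ∂_2 has invariant factor 2 > 1, so H_1 = Z/2.
  H_2: rank ker ∂_2 − rank ∂_3 = (10 − 10) − 0 = 0, and there is no ∂_3, so H_2 = 0.

(K is a triangulation of the real projective plane RP^2.)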